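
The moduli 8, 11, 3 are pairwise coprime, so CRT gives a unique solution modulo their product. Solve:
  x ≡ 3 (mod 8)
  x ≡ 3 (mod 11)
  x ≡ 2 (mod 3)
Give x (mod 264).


Moduli 8, 11, 3 are pairwise coprime; by CRT there is a unique solution modulo M = 8 · 11 · 3 = 264.
Solve pairwise, accumulating the modulus:
  Start with x ≡ 3 (mod 8).
  Combine with x ≡ 3 (mod 11): since gcd(8, 11) = 1, we get a unique residue mod 88.
    Write x = 3 + 8·t and substitute into x ≡ 3 (mod 11): 8·t ≡ 3 − 3 = 0 (mod 11).
    The inverse of 8 mod 11 is 7 (since 8·7 = 56 = 5·11 + 1), so t ≡ 7·0 = 0 ≡ 0 (mod 11).
    Then x = 3 + 8·0 = 3, valid modulo lcm(8, 11) = 88: x ≡ 3 (mod 88).
  Combine with x ≡ 2 (mod 3): since gcd(88, 3) = 1, we get a unique residue mod 264.
    Write x = 3 + 88·t and substitute into x ≡ 2 (mod 3): 88·t ≡ 2 − 3 = -1 (mod 3).
    Reduce coefficients mod 3: 1·t ≡ 2 (mod 3).
    So t ≡ 2 (mod 3).
    Then x = 3 + 88·2 = 179, valid modulo lcm(88, 3) = 264: x ≡ 179 (mod 264).
Verify: 179 mod 8 = 3 ✓, 179 mod 11 = 3 ✓, 179 mod 3 = 2 ✓.

x ≡ 179 (mod 264).


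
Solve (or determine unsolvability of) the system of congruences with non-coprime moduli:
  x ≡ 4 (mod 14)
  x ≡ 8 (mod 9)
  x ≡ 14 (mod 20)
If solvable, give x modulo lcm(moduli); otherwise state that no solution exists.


Moduli 14, 9, 20 are not pairwise coprime, so CRT works modulo lcm(m_i) when all pairwise compatibility conditions hold.
Pairwise compatibility: gcd(m_i, m_j) must divide a_i - a_j for every pair.
Merge one congruence at a time:
  Start: x ≡ 4 (mod 14).
  Combine with x ≡ 8 (mod 9): gcd(14, 9) = 1; 8 - 4 = 4, which IS divisible by 1, so compatible.
    Write x = 4 + 14·t and substitute into x ≡ 8 (mod 9): 14·t ≡ 8 − 4 = 4 (mod 9).
    Reduce coefficients mod 9: 5·t ≡ 4 (mod 9).
    The inverse of 5 mod 9 is 2 (since 5·2 = 10 = 1·9 + 1), so t ≡ 2·4 = 8 ≡ 8 (mod 9).
    Then x = 4 + 14·8 = 116, valid modulo lcm(14, 9) = 126: x ≡ 116 (mod 126).
  Combine with x ≡ 14 (mod 20): gcd(126, 20) = 2; 14 - 116 = -102, which IS divisible by 2, so compatible.
    Write x = 116 + 126·t and substitute into x ≡ 14 (mod 20): 126·t ≡ 14 − 116 = -102 (mod 20).
    Divide the congruence (and modulus) by g = 2: 63·t ≡ -51 (mod 10).
    Reduce coefficients mod 10: 3·t ≡ 9 (mod 10).
    The inverse of 3 mod 10 is 7 (since 3·7 = 21 = 2·10 + 1), so t ≡ 7·9 = 63 ≡ 3 (mod 10).
    Then x = 116 + 126·3 = 494, valid modulo lcm(126, 20) = 1260: x ≡ 494 (mod 1260).
Verify: 494 mod 14 = 4, 494 mod 9 = 8, 494 mod 20 = 14.

x ≡ 494 (mod 1260).


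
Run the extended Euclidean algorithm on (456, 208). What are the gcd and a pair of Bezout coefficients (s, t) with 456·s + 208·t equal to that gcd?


Euclidean algorithm on (456, 208) — divide until remainder is 0:
  456 = 2 · 208 + 40
  208 = 5 · 40 + 8
  40 = 5 · 8 + 0
gcd(456, 208) = 8.
Track Bezout coefficients alongside the remainders: start with r₀ = 456 = a·1 + b·0 (s = 1, t = 0) and r₁ = 208 = a·0 + b·1 (s = 0, t = 1); each new remainder r_{k+1} = r_{k-1} − q_k·r_k inherits s_{k+1} = s_{k-1} − q_k·s_k, t_{k+1} = t_{k-1} − q_k·t_k, so r_k = a·s_k + b·t_k at every step:
  q = 2: r = 40, s = 1 − 2·0 = 1, t = 0 − 2·1 = -2  (check: 456·1 + 208·(-2) = 40)
  q = 5: r = 8, s = 0 − 5·1 = -5, t = 1 − 5·(-2) = 11  (check: 456·(-5) + 208·11 = 8)
The row with r = 8 (the gcd) gives the Bezout coefficients s = -5, t = 11.
Result: 456 · (-5) + 208 · (11) = 8.

gcd(456, 208) = 8; s = -5, t = 11 (check: 456·(-5) + 208·11 = 8).


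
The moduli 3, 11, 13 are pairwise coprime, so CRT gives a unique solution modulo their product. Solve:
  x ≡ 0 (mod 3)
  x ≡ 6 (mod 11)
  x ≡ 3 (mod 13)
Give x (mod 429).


Moduli 3, 11, 13 are pairwise coprime; by CRT there is a unique solution modulo M = 3 · 11 · 13 = 429.
Solve pairwise, accumulating the modulus:
  Start with x ≡ 0 (mod 3).
  Combine with x ≡ 6 (mod 11): since gcd(3, 11) = 1, we get a unique residue mod 33.
    Write x = 0 + 3·t and substitute into x ≡ 6 (mod 11): 3·t ≡ 6 − 0 = 6 (mod 11).
    The inverse of 3 mod 11 is 4 (since 3·4 = 12 = 1·11 + 1), so t ≡ 4·6 = 24 ≡ 2 (mod 11).
    Then x = 0 + 3·2 = 6, valid modulo lcm(3, 11) = 33: x ≡ 6 (mod 33).
  Combine with x ≡ 3 (mod 13): since gcd(33, 13) = 1, we get a unique residue mod 429.
    Write x = 6 + 33·t and substitute into x ≡ 3 (mod 13): 33·t ≡ 3 − 6 = -3 (mod 13).
    Reduce coefficients mod 13: 7·t ≡ 10 (mod 13).
    The inverse of 7 mod 13 is 2 (since 7·2 = 14 = 1·13 + 1), so t ≡ 2·10 = 20 ≡ 7 (mod 13).
    Then x = 6 + 33·7 = 237, valid modulo lcm(33, 13) = 429: x ≡ 237 (mod 429).
Verify: 237 mod 3 = 0 ✓, 237 mod 11 = 6 ✓, 237 mod 13 = 3 ✓.

x ≡ 237 (mod 429).


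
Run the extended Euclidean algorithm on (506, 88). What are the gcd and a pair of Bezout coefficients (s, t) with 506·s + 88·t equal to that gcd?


Euclidean algorithm on (506, 88) — divide until remainder is 0:
  506 = 5 · 88 + 66
  88 = 1 · 66 + 22
  66 = 3 · 22 + 0
gcd(506, 88) = 22.
Track Bezout coefficients alongside the remainders: start with r₀ = 506 = a·1 + b·0 (s = 1, t = 0) and r₁ = 88 = a·0 + b·1 (s = 0, t = 1); each new remainder r_{k+1} = r_{k-1} − q_k·r_k inherits s_{k+1} = s_{k-1} − q_k·s_k, t_{k+1} = t_{k-1} − q_k·t_k, so r_k = a·s_k + b·t_k at every step:
  q = 5: r = 66, s = 1 − 5·0 = 1, t = 0 − 5·1 = -5  (check: 506·1 + 88·(-5) = 66)
  q = 1: r = 22, s = 0 − 1·1 = -1, t = 1 − 1·(-5) = 6  (check: 506·(-1) + 88·6 = 22)
The row with r = 22 (the gcd) gives the Bezout coefficients s = -1, t = 6.
Result: 506 · (-1) + 88 · (6) = 22.

gcd(506, 88) = 22; s = -1, t = 6 (check: 506·(-1) + 88·6 = 22).


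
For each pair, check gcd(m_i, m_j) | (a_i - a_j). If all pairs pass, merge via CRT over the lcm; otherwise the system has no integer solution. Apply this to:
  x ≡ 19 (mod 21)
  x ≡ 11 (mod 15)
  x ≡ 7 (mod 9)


Moduli 21, 15, 9 are not pairwise coprime, so CRT works modulo lcm(m_i) when all pairwise compatibility conditions hold.
Pairwise compatibility: gcd(m_i, m_j) must divide a_i - a_j for every pair.
Merge one congruence at a time:
  Start: x ≡ 19 (mod 21).
  Combine with x ≡ 11 (mod 15): gcd(21, 15) = 3, and 11 - 19 = -8 is NOT divisible by 3.
    ⇒ system is inconsistent (no integer solution).

No solution (the system is inconsistent).


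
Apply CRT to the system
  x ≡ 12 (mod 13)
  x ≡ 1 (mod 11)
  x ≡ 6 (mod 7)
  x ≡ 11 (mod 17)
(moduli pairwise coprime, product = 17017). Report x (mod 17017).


Product of moduli M = 13 · 11 · 7 · 17 = 17017.
Merge one congruence at a time:
  Start: x ≡ 12 (mod 13).
  Combine with x ≡ 1 (mod 11); new modulus lcm = 143.
    Write x = 12 + 13·t and substitute into x ≡ 1 (mod 11): 13·t ≡ 1 − 12 = -11 (mod 11).
    Reduce coefficients mod 11: 2·t ≡ 0 (mod 11).
    The inverse of 2 mod 11 is 6 (since 2·6 = 12 = 1·11 + 1), so t ≡ 6·0 = 0 ≡ 0 (mod 11).
    Then x = 12 + 13·0 = 12, valid modulo lcm(13, 11) = 143: x ≡ 12 (mod 143).
  Combine with x ≡ 6 (mod 7); new modulus lcm = 1001.
    Write x = 12 + 143·t and substitute into x ≡ 6 (mod 7): 143·t ≡ 6 − 12 = -6 (mod 7).
    Reduce coefficients mod 7: 3·t ≡ 1 (mod 7).
    The inverse of 3 mod 7 is 5 (since 3·5 = 15 = 2·7 + 1), so t ≡ 5·1 = 5 ≡ 5 (mod 7).
    Then x = 12 + 143·5 = 727, valid modulo lcm(143, 7) = 1001: x ≡ 727 (mod 1001).
  Combine with x ≡ 11 (mod 17); new modulus lcm = 17017.
    Write x = 727 + 1001·t and substitute into x ≡ 11 (mod 17): 1001·t ≡ 11 − 727 = -716 (mod 17).
    Reduce coefficients mod 17: 15·t ≡ 15 (mod 17).
    The inverse of 15 mod 17 is 8 (since 15·8 = 120 = 7·17 + 1), so t ≡ 8·15 = 120 ≡ 1 (mod 17).
    Then x = 727 + 1001·1 = 1728, valid modulo lcm(1001, 17) = 17017: x ≡ 1728 (mod 17017).
Verify against each original: 1728 mod 13 = 12, 1728 mod 11 = 1, 1728 mod 7 = 6, 1728 mod 17 = 11.

x ≡ 1728 (mod 17017).


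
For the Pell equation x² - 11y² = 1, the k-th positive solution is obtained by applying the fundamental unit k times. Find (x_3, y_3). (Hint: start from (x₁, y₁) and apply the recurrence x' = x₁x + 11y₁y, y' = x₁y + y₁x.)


Step 1: Find the fundamental solution (x₁, y₁) of x² - 11y² = 1.
  Expand √11 as a continued fraction. a₀ = ⌊√11⌋ = 3; iterate m_{k+1} = d_k·a_k − m_k, d_{k+1} = (11 − m_{k+1}²)/d_k, a_{k+1} = ⌊(a₀ + m_{k+1})/d_{k+1}⌋ (starting m₀ = 0, d₀ = 1), with convergents p_k = a_k·p_{k-1} + p_{k-2}, q_k = a_k·q_{k-1} + q_{k-2} (p₋₁ = 1, q₋₁ = 0):
  k = 0: a₀ = 3; p₀/q₀ = 3/1; p₀² − 11·q₀² = 9 − 11 = -2.
  k = 1: m = 3, d = 2, a = ⌊(3 + 3)/2⌋ = 3; p/q = (3·3 + 1)/(3·1 + 0) = 10/3; p² − 11·q² = 100 − 99 = 1.
  The first convergent with p² − 11·q² = 1 gives the fundamental solution (x₁, y₁) = (10, 3).
Step 2: Apply the recurrence (x_{n+1}, y_{n+1}) = (x₁x_n + 11y₁y_n, x₁y_n + y₁x_n) repeatedly.
  From (x_1, y_1) = (10, 3): x_2 = 10·10 + 11·3·3 = 199; y_2 = 10·3 + 3·10 = 60.
  From (x_2, y_2) = (199, 60): x_3 = 10·199 + 11·3·60 = 3970; y_3 = 10·60 + 3·199 = 1197.
Step 3: Verify x_3² - 11·y_3² = 15760900 - 15760899 = 1 (should be 1). ✓

(x_1, y_1) = (10, 3); (x_3, y_3) = (3970, 1197).


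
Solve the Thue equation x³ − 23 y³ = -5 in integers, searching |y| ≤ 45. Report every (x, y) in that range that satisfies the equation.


The equation is x³ - 23y³ = -5. For fixed y, x³ = 23·y³ − 5, so a solution requires the RHS to be a perfect cube.
Strategy: iterate y from -45 to 45, compute RHS = 23·y³ − 5, and check whether it is a (positive or negative) perfect cube.
Check small values of y:
  y = 0: RHS = -5 is not a perfect cube.
  y = 1: RHS = 18 is not a perfect cube.
  y = -1: RHS = -28 is not a perfect cube.
  y = 2: RHS = 179 is not a perfect cube.
  y = -2: RHS = -189 is not a perfect cube.
  y = 3: RHS = 616 is not a perfect cube.
  y = -3: RHS = -626 is not a perfect cube.
Continuing the search up to |y| = 45 finds no solutions either.
No (x, y) in the scanned range satisfies the equation.

No integer solutions with |y| ≤ 45.


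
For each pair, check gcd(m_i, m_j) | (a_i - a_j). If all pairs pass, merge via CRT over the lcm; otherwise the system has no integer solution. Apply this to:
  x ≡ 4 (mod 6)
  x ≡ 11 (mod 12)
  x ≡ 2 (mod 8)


Moduli 6, 12, 8 are not pairwise coprime, so CRT works modulo lcm(m_i) when all pairwise compatibility conditions hold.
Pairwise compatibility: gcd(m_i, m_j) must divide a_i - a_j for every pair.
Merge one congruence at a time:
  Start: x ≡ 4 (mod 6).
  Combine with x ≡ 11 (mod 12): gcd(6, 12) = 6, and 11 - 4 = 7 is NOT divisible by 6.
    ⇒ system is inconsistent (no integer solution).

No solution (the system is inconsistent).


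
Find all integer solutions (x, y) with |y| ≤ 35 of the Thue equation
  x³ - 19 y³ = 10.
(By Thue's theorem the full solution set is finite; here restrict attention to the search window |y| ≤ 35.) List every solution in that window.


The equation is x³ - 19y³ = 10. For fixed y, x³ = 19·y³ + 10, so a solution requires the RHS to be a perfect cube.
Strategy: iterate y from -35 to 35, compute RHS = 19·y³ + 10, and check whether it is a (positive or negative) perfect cube.
Check small values of y:
  y = 0: RHS = 10 is not a perfect cube.
  y = 1: RHS = 29 is not a perfect cube.
  y = -1: RHS = -9 is not a perfect cube.
  y = 2: RHS = 162 is not a perfect cube.
  y = -2: RHS = -142 is not a perfect cube.
  y = 3: RHS = 523 is not a perfect cube.
  y = -3: RHS = -503 is not a perfect cube.
Continuing the search up to |y| = 35 finds no solutions either.
No (x, y) in the scanned range satisfies the equation.

No integer solutions with |y| ≤ 35.


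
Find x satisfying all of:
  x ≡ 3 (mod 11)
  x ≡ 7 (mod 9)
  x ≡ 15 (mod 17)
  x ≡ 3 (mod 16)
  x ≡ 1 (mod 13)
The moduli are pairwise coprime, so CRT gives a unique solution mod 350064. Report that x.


Product of moduli M = 11 · 9 · 17 · 16 · 13 = 350064.
Merge one congruence at a time:
  Start: x ≡ 3 (mod 11).
  Combine with x ≡ 7 (mod 9); new modulus lcm = 99.
    Write x = 3 + 11·t and substitute into x ≡ 7 (mod 9): 11·t ≡ 7 − 3 = 4 (mod 9).
    Reduce coefficients mod 9: 2·t ≡ 4 (mod 9).
    The inverse of 2 mod 9 is 5 (since 2·5 = 10 = 1·9 + 1), so t ≡ 5·4 = 20 ≡ 2 (mod 9).
    Then x = 3 + 11·2 = 25, valid modulo lcm(11, 9) = 99: x ≡ 25 (mod 99).
  Combine with x ≡ 15 (mod 17); new modulus lcm = 1683.
    Write x = 25 + 99·t and substitute into x ≡ 15 (mod 17): 99·t ≡ 15 − 25 = -10 (mod 17).
    Reduce coefficients mod 17: 14·t ≡ 7 (mod 17).
    The inverse of 14 mod 17 is 11 (since 14·11 = 154 = 9·17 + 1), so t ≡ 11·7 = 77 ≡ 9 (mod 17).
    Then x = 25 + 99·9 = 916, valid modulo lcm(99, 17) = 1683: x ≡ 916 (mod 1683).
  Combine with x ≡ 3 (mod 16); new modulus lcm = 26928.
    Write x = 916 + 1683·t and substitute into x ≡ 3 (mod 16): 1683·t ≡ 3 − 916 = -913 (mod 16).
    Reduce coefficients mod 16: 3·t ≡ 15 (mod 16).
    The inverse of 3 mod 16 is 11 (since 3·11 = 33 = 2·16 + 1), so t ≡ 11·15 = 165 ≡ 5 (mod 16).
    Then x = 916 + 1683·5 = 9331, valid modulo lcm(1683, 16) = 26928: x ≡ 9331 (mod 26928).
  Combine with x ≡ 1 (mod 13); new modulus lcm = 350064.
    Write x = 9331 + 26928·t and substitute into x ≡ 1 (mod 13): 26928·t ≡ 1 − 9331 = -9330 (mod 13).
    Reduce coefficients mod 13: 5·t ≡ 4 (mod 13).
    The inverse of 5 mod 13 is 8 (since 5·8 = 40 = 3·13 + 1), so t ≡ 8·4 = 32 ≡ 6 (mod 13).
    Then x = 9331 + 26928·6 = 170899, valid modulo lcm(26928, 13) = 350064: x ≡ 170899 (mod 350064).
Verify against each original: 170899 mod 11 = 3, 170899 mod 9 = 7, 170899 mod 17 = 15, 170899 mod 16 = 3, 170899 mod 13 = 1.

x ≡ 170899 (mod 350064).


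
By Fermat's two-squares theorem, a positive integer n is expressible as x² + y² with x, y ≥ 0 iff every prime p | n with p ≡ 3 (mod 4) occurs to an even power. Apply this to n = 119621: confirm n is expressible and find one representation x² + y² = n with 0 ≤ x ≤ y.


Step 1: Factor n = 119621 = 37 · 53 · 61.
Step 2: Check the mod-4 condition on each prime factor: 37 ≡ 1 (mod 4), exponent 1; 53 ≡ 1 (mod 4), exponent 1; 61 ≡ 1 (mod 4), exponent 1.
All primes ≡ 3 (mod 4) appear to even exponent (or don't appear), so by the two-squares theorem n IS expressible as a sum of two squares.
Step 3: Build a representation. Here n = 37 · 53 · 61 is a product of primes ≡ 1 (mod 4). Each prime p ≡ 1 (mod 4) is itself a sum of two squares; find a² by testing p − a² for a perfect square:
  37: 37 − 1² = 36 = 6² ⇒ 37 = 1² + 6².
  53: 53 − 1² = 52, 53 − 2² = 49 = 7² ⇒ 53 = 2² + 7².
  61: 61 − 1² = 60, 61 − 2² = 57, 61 − 3² = 52, 61 − 4² = 45, 61 − 5² = 36 = 6² ⇒ 61 = 5² + 6².
  Combine using the Brahmagupta–Fibonacci identity (a² + b²)(c² + d²) = (ac − bd)² + (ad + bc)² = (ac + bd)² + (ad − bc)²:
  37 · 53 = 1961: from (1² + 6²)(2² + 7²), take (1·2 − 6·7, 1·7 + 6·2) = (2 − 42, 7 + 12) = (-40, 19); dropping signs (only squares matter) gives (40, 19); check 40² + 19² = 1600 + 361 = 1961 ✓.
  1961 · 61 = 119621: from (40² + 19²)(5² + 6²), take (40·5 − 19·6, 40·6 + 19·5) = (200 − 114, 240 + 95) = (86, 335); check 86² + 335² = 7396 + 112225 = 119621 ✓.
Step 4: Order so x ≤ y and verify: 86² + 335² = 7396 + 112225 = 119621 = n. ✓

n = 119621 = 86² + 335² (one valid representation with x ≤ y).


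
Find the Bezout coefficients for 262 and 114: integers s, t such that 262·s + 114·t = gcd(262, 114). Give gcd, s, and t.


Euclidean algorithm on (262, 114) — divide until remainder is 0:
  262 = 2 · 114 + 34
  114 = 3 · 34 + 12
  34 = 2 · 12 + 10
  12 = 1 · 10 + 2
  10 = 5 · 2 + 0
gcd(262, 114) = 2.
Track Bezout coefficients alongside the remainders: start with r₀ = 262 = a·1 + b·0 (s = 1, t = 0) and r₁ = 114 = a·0 + b·1 (s = 0, t = 1); each new remainder r_{k+1} = r_{k-1} − q_k·r_k inherits s_{k+1} = s_{k-1} − q_k·s_k, t_{k+1} = t_{k-1} − q_k·t_k, so r_k = a·s_k + b·t_k at every step:
  q = 2: r = 34, s = 1 − 2·0 = 1, t = 0 − 2·1 = -2  (check: 262·1 + 114·(-2) = 34)
  q = 3: r = 12, s = 0 − 3·1 = -3, t = 1 − 3·(-2) = 7  (check: 262·(-3) + 114·7 = 12)
  q = 2: r = 10, s = 1 − 2·(-3) = 7, t = -2 − 2·7 = -16  (check: 262·7 + 114·(-16) = 10)
  q = 1: r = 2, s = -3 − 1·7 = -10, t = 7 − 1·(-16) = 23  (check: 262·(-10) + 114·23 = 2)
The row with r = 2 (the gcd) gives the Bezout coefficients s = -10, t = 23.
Result: 262 · (-10) + 114 · (23) = 2.

gcd(262, 114) = 2; s = -10, t = 23 (check: 262·(-10) + 114·23 = 2).


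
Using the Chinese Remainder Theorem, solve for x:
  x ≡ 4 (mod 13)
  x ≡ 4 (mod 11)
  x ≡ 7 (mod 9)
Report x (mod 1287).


Moduli 13, 11, 9 are pairwise coprime; by CRT there is a unique solution modulo M = 13 · 11 · 9 = 1287.
Solve pairwise, accumulating the modulus:
  Start with x ≡ 4 (mod 13).
  Combine with x ≡ 4 (mod 11): since gcd(13, 11) = 1, we get a unique residue mod 143.
    Write x = 4 + 13·t and substitute into x ≡ 4 (mod 11): 13·t ≡ 4 − 4 = 0 (mod 11).
    Reduce coefficients mod 11: 2·t ≡ 0 (mod 11).
    The inverse of 2 mod 11 is 6 (since 2·6 = 12 = 1·11 + 1), so t ≡ 6·0 = 0 ≡ 0 (mod 11).
    Then x = 4 + 13·0 = 4, valid modulo lcm(13, 11) = 143: x ≡ 4 (mod 143).
  Combine with x ≡ 7 (mod 9): since gcd(143, 9) = 1, we get a unique residue mod 1287.
    Write x = 4 + 143·t and substitute into x ≡ 7 (mod 9): 143·t ≡ 7 − 4 = 3 (mod 9).
    Reduce coefficients mod 9: 8·t ≡ 3 (mod 9).
    The inverse of 8 mod 9 is 8 (since 8·8 = 64 = 7·9 + 1), so t ≡ 8·3 = 24 ≡ 6 (mod 9).
    Then x = 4 + 143·6 = 862, valid modulo lcm(143, 9) = 1287: x ≡ 862 (mod 1287).
Verify: 862 mod 13 = 4 ✓, 862 mod 11 = 4 ✓, 862 mod 9 = 7 ✓.

x ≡ 862 (mod 1287).


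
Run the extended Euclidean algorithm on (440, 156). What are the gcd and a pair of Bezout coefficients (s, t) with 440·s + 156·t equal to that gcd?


Euclidean algorithm on (440, 156) — divide until remainder is 0:
  440 = 2 · 156 + 128
  156 = 1 · 128 + 28
  128 = 4 · 28 + 16
  28 = 1 · 16 + 12
  16 = 1 · 12 + 4
  12 = 3 · 4 + 0
gcd(440, 156) = 4.
Track Bezout coefficients alongside the remainders: start with r₀ = 440 = a·1 + b·0 (s = 1, t = 0) and r₁ = 156 = a·0 + b·1 (s = 0, t = 1); each new remainder r_{k+1} = r_{k-1} − q_k·r_k inherits s_{k+1} = s_{k-1} − q_k·s_k, t_{k+1} = t_{k-1} − q_k·t_k, so r_k = a·s_k + b·t_k at every step:
  q = 2: r = 128, s = 1 − 2·0 = 1, t = 0 − 2·1 = -2  (check: 440·1 + 156·(-2) = 128)
  q = 1: r = 28, s = 0 − 1·1 = -1, t = 1 − 1·(-2) = 3  (check: 440·(-1) + 156·3 = 28)
  q = 4: r = 16, s = 1 − 4·(-1) = 5, t = -2 − 4·3 = -14  (check: 440·5 + 156·(-14) = 16)
  q = 1: r = 12, s = -1 − 1·5 = -6, t = 3 − 1·(-14) = 17  (check: 440·(-6) + 156·17 = 12)
  q = 1: r = 4, s = 5 − 1·(-6) = 11, t = -14 − 1·17 = -31  (check: 440·11 + 156·(-31) = 4)
The row with r = 4 (the gcd) gives the Bezout coefficients s = 11, t = -31.
Result: 440 · (11) + 156 · (-31) = 4.

gcd(440, 156) = 4; s = 11, t = -31 (check: 440·11 + 156·(-31) = 4).


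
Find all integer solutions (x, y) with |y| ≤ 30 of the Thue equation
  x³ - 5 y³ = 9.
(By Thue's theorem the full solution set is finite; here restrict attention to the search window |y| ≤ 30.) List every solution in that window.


The equation is x³ - 5y³ = 9. For fixed y, x³ = 5·y³ + 9, so a solution requires the RHS to be a perfect cube.
Strategy: iterate y from -30 to 30, compute RHS = 5·y³ + 9, and check whether it is a (positive or negative) perfect cube.
Check small values of y:
  y = 0: RHS = 9 is not a perfect cube.
  y = 1: RHS = 14 is not a perfect cube.
  y = -1: RHS = 4 is not a perfect cube.
  y = 2: RHS = 49 is not a perfect cube.
  y = -2: RHS = -31 is not a perfect cube.
  y = 3: RHS = 144 is not a perfect cube.
  y = -3: RHS = -126 is not a perfect cube.
Continuing the search up to |y| = 30 finds no solutions either.
No (x, y) in the scanned range satisfies the equation.

No integer solutions with |y| ≤ 30.


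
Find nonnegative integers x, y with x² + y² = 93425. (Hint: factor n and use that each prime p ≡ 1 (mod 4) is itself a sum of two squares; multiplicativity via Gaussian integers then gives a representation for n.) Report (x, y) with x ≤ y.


Step 1: Factor n = 93425 = 5^2 · 37 · 101.
Step 2: Check the mod-4 condition on each prime factor: 5 ≡ 1 (mod 4), exponent 2; 37 ≡ 1 (mod 4), exponent 1; 101 ≡ 1 (mod 4), exponent 1.
All primes ≡ 3 (mod 4) appear to even exponent (or don't appear), so by the two-squares theorem n IS expressible as a sum of two squares.
Step 3: Build a representation. Group n = k² · m with k = 5 and m = 37 · 101 = 3737 (a product of primes ≡ 1 (mod 4)); a representation of m scales to one of n via (k·x)² + (k·y)² = k²(x² + y²). Each prime p ≡ 1 (mod 4) is itself a sum of two squares; find a² by testing p − a² for a perfect square:
  37: 37 − 1² = 36 = 6² ⇒ 37 = 1² + 6².
  101: 101 − 1² = 100 = 10² ⇒ 101 = 1² + 10².
  Combine using the Brahmagupta–Fibonacci identity (a² + b²)(c² + d²) = (ac − bd)² + (ad + bc)² = (ac + bd)² + (ad − bc)²:
  37 · 101 = 3737: from (1² + 6²)(1² + 10²), take (1·1 − 6·10, 1·10 + 6·1) = (1 − 60, 10 + 6) = (-59, 16); dropping signs (only squares matter) gives (59, 16); check 59² + 16² = 3481 + 256 = 3737 ✓.
  Scale by k = 5: (5·59, 5·16) = (295, 80).
Step 4: Order so x ≤ y and verify: 80² + 295² = 6400 + 87025 = 93425 = n. ✓

n = 93425 = 80² + 295² (one valid representation with x ≤ y).


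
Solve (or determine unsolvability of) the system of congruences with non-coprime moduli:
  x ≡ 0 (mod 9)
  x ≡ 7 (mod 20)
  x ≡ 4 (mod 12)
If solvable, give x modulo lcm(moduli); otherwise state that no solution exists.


Moduli 9, 20, 12 are not pairwise coprime, so CRT works modulo lcm(m_i) when all pairwise compatibility conditions hold.
Pairwise compatibility: gcd(m_i, m_j) must divide a_i - a_j for every pair.
Merge one congruence at a time:
  Start: x ≡ 0 (mod 9).
  Combine with x ≡ 7 (mod 20): gcd(9, 20) = 1; 7 - 0 = 7, which IS divisible by 1, so compatible.
    Write x = 0 + 9·t and substitute into x ≡ 7 (mod 20): 9·t ≡ 7 − 0 = 7 (mod 20).
    The inverse of 9 mod 20 is 9 (since 9·9 = 81 = 4·20 + 1), so t ≡ 9·7 = 63 ≡ 3 (mod 20).
    Then x = 0 + 9·3 = 27, valid modulo lcm(9, 20) = 180: x ≡ 27 (mod 180).
  Combine with x ≡ 4 (mod 12): gcd(180, 12) = 12, and 4 - 27 = -23 is NOT divisible by 12.
    ⇒ system is inconsistent (no integer solution).

No solution (the system is inconsistent).


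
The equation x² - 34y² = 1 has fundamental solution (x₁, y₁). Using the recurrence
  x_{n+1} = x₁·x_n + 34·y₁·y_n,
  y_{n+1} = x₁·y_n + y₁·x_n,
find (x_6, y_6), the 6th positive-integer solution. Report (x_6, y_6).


Step 1: Find the fundamental solution (x₁, y₁) of x² - 34y² = 1.
  Expand √34 as a continued fraction. a₀ = ⌊√34⌋ = 5; iterate m_{k+1} = d_k·a_k − m_k, d_{k+1} = (34 − m_{k+1}²)/d_k, a_{k+1} = ⌊(a₀ + m_{k+1})/d_{k+1}⌋ (starting m₀ = 0, d₀ = 1), with convergents p_k = a_k·p_{k-1} + p_{k-2}, q_k = a_k·q_{k-1} + q_{k-2} (p₋₁ = 1, q₋₁ = 0):
  k = 0: a₀ = 5; p₀/q₀ = 5/1; p₀² − 34·q₀² = 25 − 34 = -9.
  k = 1: m = 5, d = 9, a = ⌊(5 + 5)/9⌋ = 1; p/q = (1·5 + 1)/(1·1 + 0) = 6/1; p² − 34·q² = 36 − 34 = 2.
  k = 2: m = 4, d = 2, a = ⌊(5 + 4)/2⌋ = 4; p/q = (4·6 + 5)/(4·1 + 1) = 29/5; p² − 34·q² = 841 − 850 = -9.
  k = 3: m = 4, d = 9, a = ⌊(5 + 4)/9⌋ = 1; p/q = (1·29 + 6)/(1·5 + 1) = 35/6; p² − 34·q² = 1225 − 1224 = 1.
  The first convergent with p² − 34·q² = 1 gives the fundamental solution (x₁, y₁) = (35, 6).
Step 2: Apply the recurrence (x_{n+1}, y_{n+1}) = (x₁x_n + 34y₁y_n, x₁y_n + y₁x_n) repeatedly.
  From (x_1, y_1) = (35, 6): x_2 = 35·35 + 34·6·6 = 2449; y_2 = 35·6 + 6·35 = 420.
  From (x_2, y_2) = (2449, 420): x_3 = 35·2449 + 34·6·420 = 171395; y_3 = 35·420 + 6·2449 = 29394.
  From (x_3, y_3) = (171395, 29394): x_4 = 35·171395 + 34·6·29394 = 11995201; y_4 = 35·29394 + 6·171395 = 2057160.
  From (x_4, y_4) = (11995201, 2057160): x_5 = 35·11995201 + 34·6·2057160 = 839492675; y_5 = 35·2057160 + 6·11995201 = 143971806.
  From (x_5, y_5) = (839492675, 143971806): x_6 = 35·839492675 + 34·6·143971806 = 58752492049; y_6 = 35·143971806 + 6·839492675 = 10075969260.
Step 3: Verify x_6² - 34·y_6² = 3451855321967808218401 - 3451855321967808218400 = 1 (should be 1). ✓

(x_1, y_1) = (35, 6); (x_6, y_6) = (58752492049, 10075969260).


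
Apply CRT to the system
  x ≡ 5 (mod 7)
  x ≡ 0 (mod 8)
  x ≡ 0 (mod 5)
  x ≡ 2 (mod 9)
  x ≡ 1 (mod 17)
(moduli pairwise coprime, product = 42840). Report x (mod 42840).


Product of moduli M = 7 · 8 · 5 · 9 · 17 = 42840.
Merge one congruence at a time:
  Start: x ≡ 5 (mod 7).
  Combine with x ≡ 0 (mod 8); new modulus lcm = 56.
    Write x = 5 + 7·t and substitute into x ≡ 0 (mod 8): 7·t ≡ 0 − 5 = -5 (mod 8).
    Reduce coefficients mod 8: 7·t ≡ 3 (mod 8).
    The inverse of 7 mod 8 is 7 (since 7·7 = 49 = 6·8 + 1), so t ≡ 7·3 = 21 ≡ 5 (mod 8).
    Then x = 5 + 7·5 = 40, valid modulo lcm(7, 8) = 56: x ≡ 40 (mod 56).
  Combine with x ≡ 0 (mod 5); new modulus lcm = 280.
    Write x = 40 + 56·t and substitute into x ≡ 0 (mod 5): 56·t ≡ 0 − 40 = -40 (mod 5).
    Reduce coefficients mod 5: 1·t ≡ 0 (mod 5).
    So t ≡ 0 (mod 5).
    Then x = 40 + 56·0 = 40, valid modulo lcm(56, 5) = 280: x ≡ 40 (mod 280).
  Combine with x ≡ 2 (mod 9); new modulus lcm = 2520.
    Write x = 40 + 280·t and substitute into x ≡ 2 (mod 9): 280·t ≡ 2 − 40 = -38 (mod 9).
    Reduce coefficients mod 9: 1·t ≡ 7 (mod 9).
    So t ≡ 7 (mod 9).
    Then x = 40 + 280·7 = 2000, valid modulo lcm(280, 9) = 2520: x ≡ 2000 (mod 2520).
  Combine with x ≡ 1 (mod 17); new modulus lcm = 42840.
    Write x = 2000 + 2520·t and substitute into x ≡ 1 (mod 17): 2520·t ≡ 1 − 2000 = -1999 (mod 17).
    Reduce coefficients mod 17: 4·t ≡ 7 (mod 17).
    The inverse of 4 mod 17 is 13 (since 4·13 = 52 = 3·17 + 1), so t ≡ 13·7 = 91 ≡ 6 (mod 17).
    Then x = 2000 + 2520·6 = 17120, valid modulo lcm(2520, 17) = 42840: x ≡ 17120 (mod 42840).
Verify against each original: 17120 mod 7 = 5, 17120 mod 8 = 0, 17120 mod 5 = 0, 17120 mod 9 = 2, 17120 mod 17 = 1.

x ≡ 17120 (mod 42840).


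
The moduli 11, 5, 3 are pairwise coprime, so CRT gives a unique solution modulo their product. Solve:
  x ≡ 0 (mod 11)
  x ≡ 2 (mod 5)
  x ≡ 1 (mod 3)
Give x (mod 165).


Moduli 11, 5, 3 are pairwise coprime; by CRT there is a unique solution modulo M = 11 · 5 · 3 = 165.
Solve pairwise, accumulating the modulus:
  Start with x ≡ 0 (mod 11).
  Combine with x ≡ 2 (mod 5): since gcd(11, 5) = 1, we get a unique residue mod 55.
    Write x = 0 + 11·t and substitute into x ≡ 2 (mod 5): 11·t ≡ 2 − 0 = 2 (mod 5).
    Reduce coefficients mod 5: 1·t ≡ 2 (mod 5).
    So t ≡ 2 (mod 5).
    Then x = 0 + 11·2 = 22, valid modulo lcm(11, 5) = 55: x ≡ 22 (mod 55).
  Combine with x ≡ 1 (mod 3): since gcd(55, 3) = 1, we get a unique residue mod 165.
    Write x = 22 + 55·t and substitute into x ≡ 1 (mod 3): 55·t ≡ 1 − 22 = -21 (mod 3).
    Reduce coefficients mod 3: 1·t ≡ 0 (mod 3).
    So t ≡ 0 (mod 3).
    Then x = 22 + 55·0 = 22, valid modulo lcm(55, 3) = 165: x ≡ 22 (mod 165).
Verify: 22 mod 11 = 0 ✓, 22 mod 5 = 2 ✓, 22 mod 3 = 1 ✓.

x ≡ 22 (mod 165).


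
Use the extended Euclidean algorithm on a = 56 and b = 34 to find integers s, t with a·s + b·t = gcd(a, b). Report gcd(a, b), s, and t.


Euclidean algorithm on (56, 34) — divide until remainder is 0:
  56 = 1 · 34 + 22
  34 = 1 · 22 + 12
  22 = 1 · 12 + 10
  12 = 1 · 10 + 2
  10 = 5 · 2 + 0
gcd(56, 34) = 2.
Track Bezout coefficients alongside the remainders: start with r₀ = 56 = a·1 + b·0 (s = 1, t = 0) and r₁ = 34 = a·0 + b·1 (s = 0, t = 1); each new remainder r_{k+1} = r_{k-1} − q_k·r_k inherits s_{k+1} = s_{k-1} − q_k·s_k, t_{k+1} = t_{k-1} − q_k·t_k, so r_k = a·s_k + b·t_k at every step:
  q = 1: r = 22, s = 1 − 1·0 = 1, t = 0 − 1·1 = -1  (check: 56·1 + 34·(-1) = 22)
  q = 1: r = 12, s = 0 − 1·1 = -1, t = 1 − 1·(-1) = 2  (check: 56·(-1) + 34·2 = 12)
  q = 1: r = 10, s = 1 − 1·(-1) = 2, t = -1 − 1·2 = -3  (check: 56·2 + 34·(-3) = 10)
  q = 1: r = 2, s = -1 − 1·2 = -3, t = 2 − 1·(-3) = 5  (check: 56·(-3) + 34·5 = 2)
The row with r = 2 (the gcd) gives the Bezout coefficients s = -3, t = 5.
Result: 56 · (-3) + 34 · (5) = 2.

gcd(56, 34) = 2; s = -3, t = 5 (check: 56·(-3) + 34·5 = 2).


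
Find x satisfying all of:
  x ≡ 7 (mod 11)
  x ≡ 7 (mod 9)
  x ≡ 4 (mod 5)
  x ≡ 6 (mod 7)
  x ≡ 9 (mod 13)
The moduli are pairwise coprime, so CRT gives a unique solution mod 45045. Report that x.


Product of moduli M = 11 · 9 · 5 · 7 · 13 = 45045.
Merge one congruence at a time:
  Start: x ≡ 7 (mod 11).
  Combine with x ≡ 7 (mod 9); new modulus lcm = 99.
    Write x = 7 + 11·t and substitute into x ≡ 7 (mod 9): 11·t ≡ 7 − 7 = 0 (mod 9).
    Reduce coefficients mod 9: 2·t ≡ 0 (mod 9).
    The inverse of 2 mod 9 is 5 (since 2·5 = 10 = 1·9 + 1), so t ≡ 5·0 = 0 ≡ 0 (mod 9).
    Then x = 7 + 11·0 = 7, valid modulo lcm(11, 9) = 99: x ≡ 7 (mod 99).
  Combine with x ≡ 4 (mod 5); new modulus lcm = 495.
    Write x = 7 + 99·t and substitute into x ≡ 4 (mod 5): 99·t ≡ 4 − 7 = -3 (mod 5).
    Reduce coefficients mod 5: 4·t ≡ 2 (mod 5).
    The inverse of 4 mod 5 is 4 (since 4·4 = 16 = 3·5 + 1), so t ≡ 4·2 = 8 ≡ 3 (mod 5).
    Then x = 7 + 99·3 = 304, valid modulo lcm(99, 5) = 495: x ≡ 304 (mod 495).
  Combine with x ≡ 6 (mod 7); new modulus lcm = 3465.
    Write x = 304 + 495·t and substitute into x ≡ 6 (mod 7): 495·t ≡ 6 − 304 = -298 (mod 7).
    Reduce coefficients mod 7: 5·t ≡ 3 (mod 7).
    The inverse of 5 mod 7 is 3 (since 5·3 = 15 = 2·7 + 1), so t ≡ 3·3 = 9 ≡ 2 (mod 7).
    Then x = 304 + 495·2 = 1294, valid modulo lcm(495, 7) = 3465: x ≡ 1294 (mod 3465).
  Combine with x ≡ 9 (mod 13); new modulus lcm = 45045.
    Write x = 1294 + 3465·t and substitute into x ≡ 9 (mod 13): 3465·t ≡ 9 − 1294 = -1285 (mod 13).
    Reduce coefficients mod 13: 7·t ≡ 2 (mod 13).
    The inverse of 7 mod 13 is 2 (since 7·2 = 14 = 1·13 + 1), so t ≡ 2·2 = 4 ≡ 4 (mod 13).
    Then x = 1294 + 3465·4 = 15154, valid modulo lcm(3465, 13) = 45045: x ≡ 15154 (mod 45045).
Verify against each original: 15154 mod 11 = 7, 15154 mod 9 = 7, 15154 mod 5 = 4, 15154 mod 7 = 6, 15154 mod 13 = 9.

x ≡ 15154 (mod 45045).


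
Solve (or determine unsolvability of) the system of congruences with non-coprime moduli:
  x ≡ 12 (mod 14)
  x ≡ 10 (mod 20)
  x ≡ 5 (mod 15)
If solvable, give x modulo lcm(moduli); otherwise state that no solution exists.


Moduli 14, 20, 15 are not pairwise coprime, so CRT works modulo lcm(m_i) when all pairwise compatibility conditions hold.
Pairwise compatibility: gcd(m_i, m_j) must divide a_i - a_j for every pair.
Merge one congruence at a time:
  Start: x ≡ 12 (mod 14).
  Combine with x ≡ 10 (mod 20): gcd(14, 20) = 2; 10 - 12 = -2, which IS divisible by 2, so compatible.
    Write x = 12 + 14·t and substitute into x ≡ 10 (mod 20): 14·t ≡ 10 − 12 = -2 (mod 20).
    Divide the congruence (and modulus) by g = 2: 7·t ≡ -1 (mod 10).
    Reduce coefficients mod 10: 7·t ≡ 9 (mod 10).
    The inverse of 7 mod 10 is 3 (since 7·3 = 21 = 2·10 + 1), so t ≡ 3·9 = 27 ≡ 7 (mod 10).
    Then x = 12 + 14·7 = 110, valid modulo lcm(14, 20) = 140: x ≡ 110 (mod 140).
  Combine with x ≡ 5 (mod 15): gcd(140, 15) = 5; 5 - 110 = -105, which IS divisible by 5, so compatible.
    Write x = 110 + 140·t and substitute into x ≡ 5 (mod 15): 140·t ≡ 5 − 110 = -105 (mod 15).
    Divide the congruence (and modulus) by g = 5: 28·t ≡ -21 (mod 3).
    Reduce coefficients mod 3: 1·t ≡ 0 (mod 3).
    So t ≡ 0 (mod 3).
    Then x = 110 + 140·0 = 110, valid modulo lcm(140, 15) = 420: x ≡ 110 (mod 420).
Verify: 110 mod 14 = 12, 110 mod 20 = 10, 110 mod 15 = 5.

x ≡ 110 (mod 420).


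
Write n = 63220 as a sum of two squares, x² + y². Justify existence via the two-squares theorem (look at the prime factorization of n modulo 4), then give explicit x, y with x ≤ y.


Step 1: Factor n = 63220 = 2^2 · 5 · 29 · 109.
Step 2: Check the mod-4 condition on each prime factor: 2 = 2 (special); 5 ≡ 1 (mod 4), exponent 1; 29 ≡ 1 (mod 4), exponent 1; 109 ≡ 1 (mod 4), exponent 1.
All primes ≡ 3 (mod 4) appear to even exponent (or don't appear), so by the two-squares theorem n IS expressible as a sum of two squares.
Step 3: Build a representation. Group n = k² · m with k = 2 and m = 5 · 29 · 109 = 15805 (a product of primes ≡ 1 (mod 4)); a representation of m scales to one of n via (k·x)² + (k·y)² = k²(x² + y²). Each prime p ≡ 1 (mod 4) is itself a sum of two squares; find a² by testing p − a² for a perfect square:
  5: 5 − 1² = 4 = 2² ⇒ 5 = 1² + 2².
  29: 29 − 1² = 28, 29 − 2² = 25 = 5² ⇒ 29 = 2² + 5².
  109: 109 − 1² = 108, 109 − 2² = 105, 109 − 3² = 100 = 10² ⇒ 109 = 3² + 10².
  Combine using the Brahmagupta–Fibonacci identity (a² + b²)(c² + d²) = (ac − bd)² + (ad + bc)² = (ac + bd)² + (ad − bc)²:
  5 · 29 = 145: from (1² + 2²)(2² + 5²), take (1·2 − 2·5, 1·5 + 2·2) = (2 − 10, 5 + 4) = (-8, 9); dropping signs (only squares matter) gives (8, 9); check 8² + 9² = 64 + 81 = 145 ✓.
  145 · 109 = 15805: from (8² + 9²)(3² + 10²), take (8·3 − 9·10, 8·10 + 9·3) = (24 − 90, 80 + 27) = (-66, 107); dropping signs (only squares matter) gives (66, 107); check 66² + 107² = 4356 + 11449 = 15805 ✓.
  Scale by k = 2: (2·66, 2·107) = (132, 214).
Step 4: Order so x ≤ y and verify: 132² + 214² = 17424 + 45796 = 63220 = n. ✓

n = 63220 = 132² + 214² (one valid representation with x ≤ y).


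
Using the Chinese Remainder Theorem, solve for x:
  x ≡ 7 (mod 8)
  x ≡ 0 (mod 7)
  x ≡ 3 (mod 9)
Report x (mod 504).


Moduli 8, 7, 9 are pairwise coprime; by CRT there is a unique solution modulo M = 8 · 7 · 9 = 504.
Solve pairwise, accumulating the modulus:
  Start with x ≡ 7 (mod 8).
  Combine with x ≡ 0 (mod 7): since gcd(8, 7) = 1, we get a unique residue mod 56.
    Write x = 7 + 8·t and substitute into x ≡ 0 (mod 7): 8·t ≡ 0 − 7 = -7 (mod 7).
    Reduce coefficients mod 7: 1·t ≡ 0 (mod 7).
    So t ≡ 0 (mod 7).
    Then x = 7 + 8·0 = 7, valid modulo lcm(8, 7) = 56: x ≡ 7 (mod 56).
  Combine with x ≡ 3 (mod 9): since gcd(56, 9) = 1, we get a unique residue mod 504.
    Write x = 7 + 56·t and substitute into x ≡ 3 (mod 9): 56·t ≡ 3 − 7 = -4 (mod 9).
    Reduce coefficients mod 9: 2·t ≡ 5 (mod 9).
    The inverse of 2 mod 9 is 5 (since 2·5 = 10 = 1·9 + 1), so t ≡ 5·5 = 25 ≡ 7 (mod 9).
    Then x = 7 + 56·7 = 399, valid modulo lcm(56, 9) = 504: x ≡ 399 (mod 504).
Verify: 399 mod 8 = 7 ✓, 399 mod 7 = 0 ✓, 399 mod 9 = 3 ✓.

x ≡ 399 (mod 504).


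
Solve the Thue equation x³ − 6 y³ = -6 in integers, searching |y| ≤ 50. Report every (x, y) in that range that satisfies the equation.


The equation is x³ - 6y³ = -6. For fixed y, x³ = 6·y³ − 6, so a solution requires the RHS to be a perfect cube.
Strategy: iterate y from -50 to 50, compute RHS = 6·y³ − 6, and check whether it is a (positive or negative) perfect cube.
Check small values of y:
  y = 0: RHS = -6 is not a perfect cube.
  y = 1: RHS = 0 = (0)³ ⇒ x = 0 works.
  y = -1: RHS = -12 is not a perfect cube.
  y = 2: RHS = 42 is not a perfect cube.
  y = -2: RHS = -54 is not a perfect cube.
  y = 3: RHS = 156 is not a perfect cube.
  y = -3: RHS = -168 is not a perfect cube.
Continuing the search up to |y| = 50 finds no further solutions beyond those listed.
Collected solutions: (0, 1).

Solutions (with |y| ≤ 50): (0, 1).


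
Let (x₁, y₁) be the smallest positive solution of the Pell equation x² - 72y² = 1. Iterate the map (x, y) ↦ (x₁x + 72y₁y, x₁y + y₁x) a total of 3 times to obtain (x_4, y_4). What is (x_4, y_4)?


Step 1: Find the fundamental solution (x₁, y₁) of x² - 72y² = 1.
  Expand √72 as a continued fraction. a₀ = ⌊√72⌋ = 8; iterate m_{k+1} = d_k·a_k − m_k, d_{k+1} = (72 − m_{k+1}²)/d_k, a_{k+1} = ⌊(a₀ + m_{k+1})/d_{k+1}⌋ (starting m₀ = 0, d₀ = 1), with convergents p_k = a_k·p_{k-1} + p_{k-2}, q_k = a_k·q_{k-1} + q_{k-2} (p₋₁ = 1, q₋₁ = 0):
  k = 0: a₀ = 8; p₀/q₀ = 8/1; p₀² − 72·q₀² = 64 − 72 = -8.
  k = 1: m = 8, d = 8, a = ⌊(8 + 8)/8⌋ = 2; p/q = (2·8 + 1)/(2·1 + 0) = 17/2; p² − 72·q² = 289 − 288 = 1.
  The first convergent with p² − 72·q² = 1 gives the fundamental solution (x₁, y₁) = (17, 2).
Step 2: Apply the recurrence (x_{n+1}, y_{n+1}) = (x₁x_n + 72y₁y_n, x₁y_n + y₁x_n) repeatedly.
  From (x_1, y_1) = (17, 2): x_2 = 17·17 + 72·2·2 = 577; y_2 = 17·2 + 2·17 = 68.
  From (x_2, y_2) = (577, 68): x_3 = 17·577 + 72·2·68 = 19601; y_3 = 17·68 + 2·577 = 2310.
  From (x_3, y_3) = (19601, 2310): x_4 = 17·19601 + 72·2·2310 = 665857; y_4 = 17·2310 + 2·19601 = 78472.
Step 3: Verify x_4² - 72·y_4² = 443365544449 - 443365544448 = 1 (should be 1). ✓

(x_1, y_1) = (17, 2); (x_4, y_4) = (665857, 78472).


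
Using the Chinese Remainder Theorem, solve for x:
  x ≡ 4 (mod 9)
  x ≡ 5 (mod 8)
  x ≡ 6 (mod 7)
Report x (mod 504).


Moduli 9, 8, 7 are pairwise coprime; by CRT there is a unique solution modulo M = 9 · 8 · 7 = 504.
Solve pairwise, accumulating the modulus:
  Start with x ≡ 4 (mod 9).
  Combine with x ≡ 5 (mod 8): since gcd(9, 8) = 1, we get a unique residue mod 72.
    Write x = 4 + 9·t and substitute into x ≡ 5 (mod 8): 9·t ≡ 5 − 4 = 1 (mod 8).
    Reduce coefficients mod 8: 1·t ≡ 1 (mod 8).
    So t ≡ 1 (mod 8).
    Then x = 4 + 9·1 = 13, valid modulo lcm(9, 8) = 72: x ≡ 13 (mod 72).
  Combine with x ≡ 6 (mod 7): since gcd(72, 7) = 1, we get a unique residue mod 504.
    Write x = 13 + 72·t and substitute into x ≡ 6 (mod 7): 72·t ≡ 6 − 13 = -7 (mod 7).
    Reduce coefficients mod 7: 2·t ≡ 0 (mod 7).
    The inverse of 2 mod 7 is 4 (since 2·4 = 8 = 1·7 + 1), so t ≡ 4·0 = 0 ≡ 0 (mod 7).
    Then x = 13 + 72·0 = 13, valid modulo lcm(72, 7) = 504: x ≡ 13 (mod 504).
Verify: 13 mod 9 = 4 ✓, 13 mod 8 = 5 ✓, 13 mod 7 = 6 ✓.

x ≡ 13 (mod 504).


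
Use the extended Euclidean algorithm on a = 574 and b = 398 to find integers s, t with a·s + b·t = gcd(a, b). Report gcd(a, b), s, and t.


Euclidean algorithm on (574, 398) — divide until remainder is 0:
  574 = 1 · 398 + 176
  398 = 2 · 176 + 46
  176 = 3 · 46 + 38
  46 = 1 · 38 + 8
  38 = 4 · 8 + 6
  8 = 1 · 6 + 2
  6 = 3 · 2 + 0
gcd(574, 398) = 2.
Track Bezout coefficients alongside the remainders: start with r₀ = 574 = a·1 + b·0 (s = 1, t = 0) and r₁ = 398 = a·0 + b·1 (s = 0, t = 1); each new remainder r_{k+1} = r_{k-1} − q_k·r_k inherits s_{k+1} = s_{k-1} − q_k·s_k, t_{k+1} = t_{k-1} − q_k·t_k, so r_k = a·s_k + b·t_k at every step:
  q = 1: r = 176, s = 1 − 1·0 = 1, t = 0 − 1·1 = -1  (check: 574·1 + 398·(-1) = 176)
  q = 2: r = 46, s = 0 − 2·1 = -2, t = 1 − 2·(-1) = 3  (check: 574·(-2) + 398·3 = 46)
  q = 3: r = 38, s = 1 − 3·(-2) = 7, t = -1 − 3·3 = -10  (check: 574·7 + 398·(-10) = 38)
  q = 1: r = 8, s = -2 − 1·7 = -9, t = 3 − 1·(-10) = 13  (check: 574·(-9) + 398·13 = 8)
  q = 4: r = 6, s = 7 − 4·(-9) = 43, t = -10 − 4·13 = -62  (check: 574·43 + 398·(-62) = 6)
  q = 1: r = 2, s = -9 − 1·43 = -52, t = 13 − 1·(-62) = 75  (check: 574·(-52) + 398·75 = 2)
The row with r = 2 (the gcd) gives the Bezout coefficients s = -52, t = 75.
Result: 574 · (-52) + 398 · (75) = 2.

gcd(574, 398) = 2; s = -52, t = 75 (check: 574·(-52) + 398·75 = 2).
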